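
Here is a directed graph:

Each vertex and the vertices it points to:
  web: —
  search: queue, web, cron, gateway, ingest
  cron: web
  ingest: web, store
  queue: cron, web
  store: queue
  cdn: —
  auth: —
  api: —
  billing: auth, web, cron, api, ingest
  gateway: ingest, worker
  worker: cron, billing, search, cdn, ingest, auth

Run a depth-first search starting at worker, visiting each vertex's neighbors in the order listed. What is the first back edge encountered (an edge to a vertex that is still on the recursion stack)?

gateway→worker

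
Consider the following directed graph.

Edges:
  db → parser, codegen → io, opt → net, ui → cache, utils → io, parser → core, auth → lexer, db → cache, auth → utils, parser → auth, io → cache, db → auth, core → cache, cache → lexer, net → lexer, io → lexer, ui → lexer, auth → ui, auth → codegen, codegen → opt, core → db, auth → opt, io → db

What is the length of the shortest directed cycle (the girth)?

3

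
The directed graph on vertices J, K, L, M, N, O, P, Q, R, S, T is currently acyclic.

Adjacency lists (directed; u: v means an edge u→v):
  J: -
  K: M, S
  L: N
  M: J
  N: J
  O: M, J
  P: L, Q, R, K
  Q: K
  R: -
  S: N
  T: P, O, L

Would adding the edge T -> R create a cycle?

No

Adding T→R creates a cycle iff R can already reach T.
Explore from R: no path reaches T. The graph stays acyclic.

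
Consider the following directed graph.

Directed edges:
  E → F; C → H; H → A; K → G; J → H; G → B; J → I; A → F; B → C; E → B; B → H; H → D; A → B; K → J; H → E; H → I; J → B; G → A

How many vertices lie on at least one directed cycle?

A vertex is on a directed cycle iff it belongs to a strongly connected component of size ≥ 2 (or has a self-loop).
The vertices on cycles are {A, B, C, E, H} — 5 in total.

5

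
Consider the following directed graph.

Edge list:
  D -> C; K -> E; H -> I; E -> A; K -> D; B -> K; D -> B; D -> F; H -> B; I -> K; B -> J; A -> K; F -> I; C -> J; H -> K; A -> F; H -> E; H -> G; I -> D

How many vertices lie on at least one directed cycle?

7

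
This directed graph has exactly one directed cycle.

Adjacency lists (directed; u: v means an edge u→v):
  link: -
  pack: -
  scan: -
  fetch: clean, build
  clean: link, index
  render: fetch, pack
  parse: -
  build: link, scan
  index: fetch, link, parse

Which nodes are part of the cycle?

clean, fetch, index

DFS with gray/black marking from fetch:
fetch gray
  clean gray
    link gray
    link black
    index gray
      index→fetch: fetch is gray → back edge
Back edge closes the cycle fetch → clean → index → fetch; its vertices are {clean, fetch, index}.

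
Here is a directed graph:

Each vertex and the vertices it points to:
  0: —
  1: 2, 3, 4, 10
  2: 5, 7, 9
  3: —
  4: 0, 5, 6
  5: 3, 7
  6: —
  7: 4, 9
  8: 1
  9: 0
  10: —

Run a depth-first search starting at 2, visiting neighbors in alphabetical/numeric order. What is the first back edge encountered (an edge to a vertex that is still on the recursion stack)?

4->5

DFS from 2 (visiting neighbors in alphabetical/numeric order); mark gray on enter, black on exit:
2 gray
  5 gray
    3 gray
    3 black
    7 gray
      4 gray
        0 gray
        0 black
        4→5: 5 is gray → back edge
First back edge: 4 → 5.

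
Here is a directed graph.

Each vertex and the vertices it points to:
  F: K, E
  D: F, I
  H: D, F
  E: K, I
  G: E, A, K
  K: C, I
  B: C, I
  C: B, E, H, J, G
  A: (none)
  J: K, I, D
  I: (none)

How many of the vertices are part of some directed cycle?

A vertex is on a directed cycle iff it belongs to a strongly connected component of size ≥ 2 (or has a self-loop).
The vertices on cycles are {B, C, D, E, F, G, H, J, K} — 9 in total.

9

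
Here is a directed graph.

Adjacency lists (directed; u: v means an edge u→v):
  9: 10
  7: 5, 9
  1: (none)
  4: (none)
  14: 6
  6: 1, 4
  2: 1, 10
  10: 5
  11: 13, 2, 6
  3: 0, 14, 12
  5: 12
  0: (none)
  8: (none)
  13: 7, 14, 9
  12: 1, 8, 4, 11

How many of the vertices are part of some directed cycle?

8

A vertex is on a directed cycle iff it belongs to a strongly connected component of size ≥ 2 (or has a self-loop).
The vertices on cycles are {2, 5, 7, 9, 10, 11, 12, 13} — 8 in total.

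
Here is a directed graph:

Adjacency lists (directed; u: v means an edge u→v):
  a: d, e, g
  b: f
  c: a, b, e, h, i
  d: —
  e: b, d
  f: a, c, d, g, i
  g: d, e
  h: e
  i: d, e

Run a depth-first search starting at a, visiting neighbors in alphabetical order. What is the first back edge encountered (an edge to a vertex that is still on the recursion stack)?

DFS from a (visiting neighbors in alphabetical order); mark gray on enter, black on exit:
a gray
  d gray
  d black
  e gray
    b gray
      f gray
        f→a: a is gray → back edge
First back edge: f → a.

f->a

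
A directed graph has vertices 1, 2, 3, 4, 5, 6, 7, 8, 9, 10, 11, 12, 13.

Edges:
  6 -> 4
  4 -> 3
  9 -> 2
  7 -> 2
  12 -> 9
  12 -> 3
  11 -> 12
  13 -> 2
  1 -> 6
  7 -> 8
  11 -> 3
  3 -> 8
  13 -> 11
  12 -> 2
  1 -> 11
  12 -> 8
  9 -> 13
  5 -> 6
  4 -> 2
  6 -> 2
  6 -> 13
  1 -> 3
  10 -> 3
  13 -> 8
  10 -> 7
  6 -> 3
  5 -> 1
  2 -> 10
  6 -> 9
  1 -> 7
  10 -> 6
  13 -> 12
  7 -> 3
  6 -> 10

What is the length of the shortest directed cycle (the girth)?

For each vertex v, BFS finds the shortest path from v back to v.
The shortest such closed walk is 6 → 10 → 6, length 2.

2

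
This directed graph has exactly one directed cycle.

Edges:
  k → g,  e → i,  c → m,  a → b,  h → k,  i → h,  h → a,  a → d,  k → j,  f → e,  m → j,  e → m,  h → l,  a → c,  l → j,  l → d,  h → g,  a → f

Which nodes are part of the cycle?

a, e, f, h, i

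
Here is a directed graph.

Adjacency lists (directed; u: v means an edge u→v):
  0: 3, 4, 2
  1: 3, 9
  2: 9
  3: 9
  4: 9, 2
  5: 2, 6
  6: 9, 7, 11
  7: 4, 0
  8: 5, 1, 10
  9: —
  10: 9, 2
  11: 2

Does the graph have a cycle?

No

DFS with white/gray/black marking, starting from 4:
4 gray
  9 gray
  9 black
  2 gray
    2→9: 9 black — skip
  2 black
4 black
0 gray
  3 gray
    3→9: 9 black — skip
  3 black
  0→4: 4 black — skip
  0→2: 2 black — skip
0 black
1 gray
  1→3: 3 black — skip
  1→9: 9 black — skip
1 black
5 gray
  5→2: 2 black — skip
  6 gray
    6→9: 9 black — skip
    7 gray
      7→4: 4 black — skip
      7→0: 0 black — skip
    7 black
    11 gray
      11→2: 2 black — skip
    11 black
  6 black
5 black
8 gray
  8→5: 5 black — skip
  8→1: 1 black — skip
  10 gray
    10→9: 9 black — skip
    10→2: 2 black — skip
  10 black
8 black
Every edge goes to a white or black vertex — no back edge, so the graph is acyclic.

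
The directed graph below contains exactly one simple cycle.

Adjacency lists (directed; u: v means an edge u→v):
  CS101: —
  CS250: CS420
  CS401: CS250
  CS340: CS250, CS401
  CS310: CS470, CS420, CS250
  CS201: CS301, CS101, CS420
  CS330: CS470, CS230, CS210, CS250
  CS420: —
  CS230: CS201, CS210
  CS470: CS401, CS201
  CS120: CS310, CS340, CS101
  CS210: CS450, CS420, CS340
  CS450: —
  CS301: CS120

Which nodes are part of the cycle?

CS120, CS201, CS301, CS310, CS470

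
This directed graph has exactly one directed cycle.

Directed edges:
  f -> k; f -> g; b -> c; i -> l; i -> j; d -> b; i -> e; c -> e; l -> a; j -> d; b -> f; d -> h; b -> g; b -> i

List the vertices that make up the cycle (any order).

b, d, i, j

DFS with gray/black marking from j:
j gray
  d gray
    h gray
    h black
    b gray
      c gray
        e gray
        e black
      c black
      g gray
      g black
      f gray
        k gray
        k black
        f→g: g black — skip
      f black
      i gray
        i→j: j is gray → back edge
Back edge closes the cycle j → d → b → i → j; its vertices are {b, d, i, j}.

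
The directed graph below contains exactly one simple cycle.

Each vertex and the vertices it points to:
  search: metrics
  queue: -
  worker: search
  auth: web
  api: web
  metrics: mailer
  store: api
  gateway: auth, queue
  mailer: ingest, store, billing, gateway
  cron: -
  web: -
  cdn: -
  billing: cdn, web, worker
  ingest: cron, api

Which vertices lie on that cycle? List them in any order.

DFS with gray/black marking from mailer:
mailer gray
  ingest gray
    cron gray
    cron black
    api gray
      web gray
      web black
    api black
  ingest black
  store gray
    store→api: api black — skip
  store black
  billing gray
    cdn gray
    cdn black
    billing→web: web black — skip
    worker gray
      search gray
        metrics gray
          metrics→mailer: mailer is gray → back edge
Back edge closes the cycle mailer → billing → worker → search → metrics → mailer; its vertices are {mailer, search, worker, billing, metrics}.

mailer, search, worker, billing, metrics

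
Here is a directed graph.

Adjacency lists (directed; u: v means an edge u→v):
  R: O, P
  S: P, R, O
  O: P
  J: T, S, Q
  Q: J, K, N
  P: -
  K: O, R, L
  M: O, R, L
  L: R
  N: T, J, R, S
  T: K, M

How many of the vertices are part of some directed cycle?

3

A vertex is on a directed cycle iff it belongs to a strongly connected component of size ≥ 2 (or has a self-loop).
The vertices on cycles are {J, N, Q} — 3 in total.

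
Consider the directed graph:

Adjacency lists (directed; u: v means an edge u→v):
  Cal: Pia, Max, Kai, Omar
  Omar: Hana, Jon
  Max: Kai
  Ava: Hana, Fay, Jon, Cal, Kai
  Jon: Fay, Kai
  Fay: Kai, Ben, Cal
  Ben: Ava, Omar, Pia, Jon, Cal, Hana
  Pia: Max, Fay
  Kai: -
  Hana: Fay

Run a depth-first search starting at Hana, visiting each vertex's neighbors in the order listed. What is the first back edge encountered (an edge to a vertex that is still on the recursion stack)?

Ava→Hana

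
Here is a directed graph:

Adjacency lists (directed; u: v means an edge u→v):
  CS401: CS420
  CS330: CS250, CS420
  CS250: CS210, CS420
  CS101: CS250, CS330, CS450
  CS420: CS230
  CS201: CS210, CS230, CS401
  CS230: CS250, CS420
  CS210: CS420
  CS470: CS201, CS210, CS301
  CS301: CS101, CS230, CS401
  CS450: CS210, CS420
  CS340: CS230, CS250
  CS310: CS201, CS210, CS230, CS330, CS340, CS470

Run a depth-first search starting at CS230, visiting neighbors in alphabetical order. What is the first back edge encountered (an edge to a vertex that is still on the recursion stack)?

CS420→CS230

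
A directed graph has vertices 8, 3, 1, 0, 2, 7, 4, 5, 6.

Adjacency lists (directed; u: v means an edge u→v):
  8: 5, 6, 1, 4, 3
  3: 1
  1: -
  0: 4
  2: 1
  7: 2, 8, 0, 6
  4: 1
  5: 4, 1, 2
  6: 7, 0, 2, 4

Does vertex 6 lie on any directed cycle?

6 is on a cycle iff 6 can reach itself via ≥1 edge.
6 → 7 → 6 — yes.

Yes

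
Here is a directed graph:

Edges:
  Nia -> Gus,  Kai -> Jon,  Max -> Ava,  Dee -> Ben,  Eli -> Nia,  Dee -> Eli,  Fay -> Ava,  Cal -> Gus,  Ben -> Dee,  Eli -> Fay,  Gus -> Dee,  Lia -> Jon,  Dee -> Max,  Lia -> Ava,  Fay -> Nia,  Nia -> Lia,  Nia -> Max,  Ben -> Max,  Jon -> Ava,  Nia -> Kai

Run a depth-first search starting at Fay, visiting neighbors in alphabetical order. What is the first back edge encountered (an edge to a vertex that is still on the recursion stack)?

Ben->Dee

DFS from Fay (visiting neighbors in alphabetical order); mark gray on enter, black on exit:
Fay gray
  Ava gray
  Ava black
  Nia gray
    Gus gray
      Dee gray
        Ben gray
          Ben→Dee: Dee is gray → back edge
First back edge: Ben → Dee.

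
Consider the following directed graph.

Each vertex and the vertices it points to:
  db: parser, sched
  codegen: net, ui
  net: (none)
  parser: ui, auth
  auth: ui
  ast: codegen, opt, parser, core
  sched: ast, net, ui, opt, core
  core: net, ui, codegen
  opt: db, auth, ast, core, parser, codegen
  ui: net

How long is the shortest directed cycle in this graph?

For each vertex v, BFS finds the shortest path from v back to v.
The shortest such closed walk is opt → ast → opt, length 2.

2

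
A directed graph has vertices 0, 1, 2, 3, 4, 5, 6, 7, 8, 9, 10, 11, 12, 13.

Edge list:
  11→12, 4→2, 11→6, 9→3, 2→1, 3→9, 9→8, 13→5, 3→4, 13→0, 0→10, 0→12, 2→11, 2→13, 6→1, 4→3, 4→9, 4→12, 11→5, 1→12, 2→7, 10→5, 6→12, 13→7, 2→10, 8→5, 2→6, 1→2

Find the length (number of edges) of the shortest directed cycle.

2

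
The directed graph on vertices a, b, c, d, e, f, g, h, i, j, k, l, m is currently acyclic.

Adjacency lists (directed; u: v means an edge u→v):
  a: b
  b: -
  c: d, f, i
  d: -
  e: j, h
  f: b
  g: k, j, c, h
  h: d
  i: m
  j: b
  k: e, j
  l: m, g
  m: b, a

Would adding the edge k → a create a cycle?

No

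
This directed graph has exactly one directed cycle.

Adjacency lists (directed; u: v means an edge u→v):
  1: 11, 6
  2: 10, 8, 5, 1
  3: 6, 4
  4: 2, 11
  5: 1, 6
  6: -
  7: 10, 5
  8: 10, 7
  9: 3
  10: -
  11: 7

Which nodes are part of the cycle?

DFS with gray/black marking from 11:
11 gray
  7 gray
    10 gray
    10 black
    5 gray
      1 gray
        1→11: 11 is gray → back edge
Back edge closes the cycle 11 → 7 → 5 → 1 → 11; its vertices are {1, 5, 7, 11}.

1, 5, 7, 11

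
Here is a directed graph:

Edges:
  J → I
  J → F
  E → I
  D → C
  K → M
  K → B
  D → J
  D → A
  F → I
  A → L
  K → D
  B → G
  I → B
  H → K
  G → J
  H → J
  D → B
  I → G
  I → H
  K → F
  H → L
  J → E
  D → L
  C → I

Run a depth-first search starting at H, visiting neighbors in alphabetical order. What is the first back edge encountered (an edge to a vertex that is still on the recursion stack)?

DFS from H (visiting neighbors in alphabetical order); mark gray on enter, black on exit:
H gray
  J gray
    E gray
      I gray
        B gray
          G gray
            G→J: J is gray → back edge
First back edge: G → J.

G→J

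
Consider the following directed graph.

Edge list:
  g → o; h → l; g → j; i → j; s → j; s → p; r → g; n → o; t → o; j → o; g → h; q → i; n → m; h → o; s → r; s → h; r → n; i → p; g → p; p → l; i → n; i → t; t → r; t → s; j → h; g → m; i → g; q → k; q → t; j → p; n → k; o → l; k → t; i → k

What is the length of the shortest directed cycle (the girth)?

For each vertex v, BFS finds the shortest path from v back to v.
The shortest such closed walk is k → t → r → n → k, length 4.

4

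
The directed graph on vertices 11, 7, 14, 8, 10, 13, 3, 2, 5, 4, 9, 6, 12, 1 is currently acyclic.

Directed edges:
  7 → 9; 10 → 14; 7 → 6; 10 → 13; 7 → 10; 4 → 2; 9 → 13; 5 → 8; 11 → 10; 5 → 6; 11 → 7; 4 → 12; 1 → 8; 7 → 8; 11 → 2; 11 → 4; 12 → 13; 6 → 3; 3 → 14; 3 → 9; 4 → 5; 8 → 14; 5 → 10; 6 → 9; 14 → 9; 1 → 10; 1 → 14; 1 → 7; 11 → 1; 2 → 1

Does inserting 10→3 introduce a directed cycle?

Adding 10→3 creates a cycle iff 3 can already reach 10.
Explore from 3: no path reaches 10. The graph stays acyclic.

No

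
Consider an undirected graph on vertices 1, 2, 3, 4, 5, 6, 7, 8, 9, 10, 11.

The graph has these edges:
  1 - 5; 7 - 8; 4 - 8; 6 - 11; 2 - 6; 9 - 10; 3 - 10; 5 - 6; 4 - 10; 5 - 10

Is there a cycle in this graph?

DFS, tracking each vertex's parent; an edge to a visited non-parent vertex closes a cycle.
Start from 6:
visit 6 (parent –)
  visit 11 (parent 6)
    11–6: parent, skip
  visit 2 (parent 6)
    2–6: parent, skip
  visit 5 (parent 6)
    5–6: parent, skip
    visit 1 (parent 5)
      1–5: parent, skip
    visit 10 (parent 5)
      visit 9 (parent 10)
        9–10: parent, skip
      visit 3 (parent 10)
        3–10: parent, skip
      10–5: parent, skip
      visit 4 (parent 10)
        visit 8 (parent 4)
          visit 7 (parent 8)
            7–8: parent, skip
          8–4: parent, skip
        4–10: parent, skip
No non-parent visited neighbor found — the graph is a forest.

No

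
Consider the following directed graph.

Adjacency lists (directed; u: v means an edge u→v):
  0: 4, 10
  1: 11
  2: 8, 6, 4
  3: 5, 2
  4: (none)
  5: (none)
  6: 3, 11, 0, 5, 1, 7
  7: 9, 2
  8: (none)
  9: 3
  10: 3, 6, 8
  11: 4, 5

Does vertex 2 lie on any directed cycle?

Yes

2 is on a cycle iff 2 can reach itself via ≥1 edge.
2 → 6 → 3 → 2 — yes.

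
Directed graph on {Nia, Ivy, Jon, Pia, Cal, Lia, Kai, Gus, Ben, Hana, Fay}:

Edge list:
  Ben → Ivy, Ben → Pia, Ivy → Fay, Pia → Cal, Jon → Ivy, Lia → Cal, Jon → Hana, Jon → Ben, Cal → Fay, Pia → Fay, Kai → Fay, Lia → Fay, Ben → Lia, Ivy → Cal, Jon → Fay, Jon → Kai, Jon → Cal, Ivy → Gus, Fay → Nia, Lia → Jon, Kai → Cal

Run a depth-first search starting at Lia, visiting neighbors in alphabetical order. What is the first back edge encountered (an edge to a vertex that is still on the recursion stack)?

Ben→Lia

DFS from Lia (visiting neighbors in alphabetical order); mark gray on enter, black on exit:
Lia gray
  Cal gray
    Fay gray
      Nia gray
      Nia black
    Fay black
  Cal black
  Lia→Fay: Fay black — skip
  Jon gray
    Ben gray
      Ivy gray
        Ivy→Cal: Cal black — skip
        Ivy→Fay: Fay black — skip
        Gus gray
        Gus black
      Ivy black
      Ben→Lia: Lia is gray → back edge
First back edge: Ben → Lia.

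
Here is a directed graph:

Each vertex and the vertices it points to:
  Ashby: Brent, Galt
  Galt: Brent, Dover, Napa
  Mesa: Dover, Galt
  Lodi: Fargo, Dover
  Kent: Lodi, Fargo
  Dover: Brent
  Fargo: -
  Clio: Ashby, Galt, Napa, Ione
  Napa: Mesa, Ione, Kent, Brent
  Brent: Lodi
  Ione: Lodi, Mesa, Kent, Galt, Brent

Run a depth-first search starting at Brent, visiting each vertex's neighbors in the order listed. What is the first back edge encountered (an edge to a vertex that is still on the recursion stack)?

Dover->Brent

DFS from Brent (visiting each vertex's neighbors in the order listed); mark gray on enter, black on exit:
Brent gray
  Lodi gray
    Fargo gray
    Fargo black
    Dover gray
      Dover→Brent: Brent is gray → back edge
First back edge: Dover → Brent.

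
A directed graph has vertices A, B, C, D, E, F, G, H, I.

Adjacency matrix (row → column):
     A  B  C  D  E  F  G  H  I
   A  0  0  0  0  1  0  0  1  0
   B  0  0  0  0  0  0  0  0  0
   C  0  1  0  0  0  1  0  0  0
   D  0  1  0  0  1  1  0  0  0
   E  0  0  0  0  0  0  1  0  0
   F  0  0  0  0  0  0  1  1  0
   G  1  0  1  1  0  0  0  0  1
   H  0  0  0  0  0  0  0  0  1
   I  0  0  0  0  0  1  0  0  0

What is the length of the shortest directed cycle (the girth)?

3

For each vertex v, BFS finds the shortest path from v back to v.
The shortest such closed walk is E → G → D → E, length 3.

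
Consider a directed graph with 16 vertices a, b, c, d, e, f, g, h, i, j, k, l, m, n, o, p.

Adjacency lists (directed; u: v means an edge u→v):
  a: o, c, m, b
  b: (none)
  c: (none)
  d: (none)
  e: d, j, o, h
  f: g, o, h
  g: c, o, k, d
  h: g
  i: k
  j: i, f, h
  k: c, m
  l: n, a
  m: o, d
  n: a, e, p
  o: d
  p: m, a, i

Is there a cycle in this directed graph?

No

DFS with white/gray/black marking, starting from j:
j gray
  i gray
    k gray
      c gray
      c black
      m gray
        o gray
          d gray
          d black
        o black
        m→d: d black — skip
      m black
    k black
  i black
  f gray
    g gray
      g→c: c black — skip
      g→o: o black — skip
      g→k: k black — skip
      g→d: d black — skip
    g black
    f→o: o black — skip
    h gray
      h→g: g black — skip
    h black
  f black
  j→h: h black — skip
j black
a gray
  a→o: o black — skip
  a→c: c black — skip
  a→m: m black — skip
  b gray
  b black
a black
e gray
  e→d: d black — skip
  e→j: j black — skip
  e→o: o black — skip
  e→h: h black — skip
e black
l gray
  n gray
    n→a: a black — skip
    n→e: e black — skip
    p gray
      p→m: m black — skip
      p→a: a black — skip
      p→i: i black — skip
    p black
  n black
  l→a: a black — skip
l black
Every edge goes to a white or black vertex — no back edge, so the graph is acyclic.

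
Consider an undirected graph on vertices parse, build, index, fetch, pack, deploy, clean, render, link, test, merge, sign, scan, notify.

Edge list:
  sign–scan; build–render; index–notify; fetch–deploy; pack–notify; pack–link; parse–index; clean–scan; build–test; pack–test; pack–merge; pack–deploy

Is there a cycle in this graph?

No

DFS, tracking each vertex's parent; an edge to a visited non-parent vertex closes a cycle.
Start from parse:
visit parse (parent –)
  visit index (parent parse)
    index–parse: parent, skip
    visit notify (parent index)
      notify–index: parent, skip
      visit pack (parent notify)
        visit deploy (parent pack)
          deploy–pack: parent, skip
          visit fetch (parent deploy)
            fetch–deploy: parent, skip
        visit test (parent pack)
          visit build (parent test)
            build–test: parent, skip
            visit render (parent build)
              render–build: parent, skip
          test–pack: parent, skip
        visit merge (parent pack)
          merge–pack: parent, skip
        pack–notify: parent, skip
        visit link (parent pack)
          link–pack: parent, skip
visit clean (parent –)
  visit scan (parent clean)
    visit sign (parent scan)
      sign–scan: parent, skip
    scan–clean: parent, skip
No non-parent visited neighbor found — the graph is a forest.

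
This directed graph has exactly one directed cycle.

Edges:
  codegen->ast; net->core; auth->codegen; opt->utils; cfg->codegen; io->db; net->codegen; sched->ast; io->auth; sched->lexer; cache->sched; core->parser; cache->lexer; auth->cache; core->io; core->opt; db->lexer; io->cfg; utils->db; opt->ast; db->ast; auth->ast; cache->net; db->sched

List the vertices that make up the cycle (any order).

DFS with gray/black marking from core:
core gray
  opt gray
    utils gray
      db gray
        lexer gray
        lexer black
        sched gray
          sched→lexer: lexer black — skip
          ast gray
          ast black
        sched black
        db→ast: ast black — skip
      db black
    utils black
    opt→ast: ast black — skip
  opt black
  parser gray
  parser black
  io gray
    auth gray
      auth→ast: ast black — skip
      cache gray
        net gray
          codegen gray
            codegen→ast: ast black — skip
          codegen black
          net→core: core is gray → back edge
Back edge closes the cycle core → io → auth → cache → net → core; its vertices are {io, net, auth, core, cache}.

io, net, auth, core, cache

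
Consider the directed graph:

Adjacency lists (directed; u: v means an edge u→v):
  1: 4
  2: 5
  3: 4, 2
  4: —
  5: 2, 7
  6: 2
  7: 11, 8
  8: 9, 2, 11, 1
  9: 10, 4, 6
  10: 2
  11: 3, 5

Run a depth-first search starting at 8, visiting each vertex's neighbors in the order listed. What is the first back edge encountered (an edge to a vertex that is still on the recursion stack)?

DFS from 8 (visiting each vertex's neighbors in the order listed); mark gray on enter, black on exit:
8 gray
  9 gray
    10 gray
      2 gray
        5 gray
          5→2: 2 is gray → back edge
First back edge: 5 → 2.

5→2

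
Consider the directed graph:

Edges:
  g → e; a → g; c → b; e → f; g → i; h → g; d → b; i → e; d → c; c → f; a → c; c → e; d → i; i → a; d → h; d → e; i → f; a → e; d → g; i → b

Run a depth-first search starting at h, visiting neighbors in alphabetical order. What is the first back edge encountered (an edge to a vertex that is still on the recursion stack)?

a→g

DFS from h (visiting neighbors in alphabetical order); mark gray on enter, black on exit:
h gray
  g gray
    e gray
      f gray
      f black
    e black
    i gray
      a gray
        c gray
          b gray
          b black
          c→e: e black — skip
          c→f: f black — skip
        c black
        a→e: e black — skip
        a→g: g is gray → back edge
First back edge: a → g.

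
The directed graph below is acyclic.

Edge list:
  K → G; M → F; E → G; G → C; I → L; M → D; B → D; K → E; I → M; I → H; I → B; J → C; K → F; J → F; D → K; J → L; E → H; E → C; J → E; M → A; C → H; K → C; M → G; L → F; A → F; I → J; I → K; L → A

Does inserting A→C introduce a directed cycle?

Adding A→C creates a cycle iff C can already reach A.
Explore from C: no path reaches A. The graph stays acyclic.

No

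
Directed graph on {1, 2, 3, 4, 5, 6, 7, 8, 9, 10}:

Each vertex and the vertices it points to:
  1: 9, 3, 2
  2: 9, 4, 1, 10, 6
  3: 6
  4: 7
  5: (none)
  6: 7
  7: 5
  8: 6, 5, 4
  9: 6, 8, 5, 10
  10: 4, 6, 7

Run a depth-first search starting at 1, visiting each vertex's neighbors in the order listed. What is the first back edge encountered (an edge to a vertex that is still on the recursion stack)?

DFS from 1 (visiting each vertex's neighbors in the order listed); mark gray on enter, black on exit:
1 gray
  9 gray
    6 gray
      7 gray
        5 gray
        5 black
      7 black
    6 black
    8 gray
      8→6: 6 black — skip
      8→5: 5 black — skip
      4 gray
        4→7: 7 black — skip
      4 black
    8 black
    9→5: 5 black — skip
    10 gray
      10→4: 4 black — skip
      10→6: 6 black — skip
      10→7: 7 black — skip
    10 black
  9 black
  3 gray
    3→6: 6 black — skip
  3 black
  2 gray
    2→9: 9 black — skip
    2→4: 4 black — skip
    2→1: 1 is gray → back edge
First back edge: 2 → 1.

2->1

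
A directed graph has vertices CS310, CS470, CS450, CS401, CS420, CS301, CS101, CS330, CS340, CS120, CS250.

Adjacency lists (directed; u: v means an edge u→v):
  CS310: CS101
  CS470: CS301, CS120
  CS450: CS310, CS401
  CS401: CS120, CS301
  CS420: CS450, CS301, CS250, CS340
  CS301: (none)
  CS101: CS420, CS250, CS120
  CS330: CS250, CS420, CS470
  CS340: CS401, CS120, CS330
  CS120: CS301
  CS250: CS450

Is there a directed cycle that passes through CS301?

No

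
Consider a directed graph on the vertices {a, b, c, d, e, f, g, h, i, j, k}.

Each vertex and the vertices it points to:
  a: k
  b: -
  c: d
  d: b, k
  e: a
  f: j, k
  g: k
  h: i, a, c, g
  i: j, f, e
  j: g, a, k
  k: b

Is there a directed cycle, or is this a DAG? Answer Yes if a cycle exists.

No

DFS with white/gray/black marking, starting from b:
b gray
b black
a gray
  k gray
    k→b: b black — skip
  k black
a black
c gray
  d gray
    d→b: b black — skip
    d→k: k black — skip
  d black
c black
e gray
  e→a: a black — skip
e black
f gray
  j gray
    g gray
      g→k: k black — skip
    g black
    j→a: a black — skip
    j→k: k black — skip
  j black
  f→k: k black — skip
f black
h gray
  i gray
    i→j: j black — skip
    i→f: f black — skip
    i→e: e black — skip
  i black
  h→a: a black — skip
  h→c: c black — skip
  h→g: g black — skip
h black
Every edge goes to a white or black vertex — no back edge, so the graph is acyclic.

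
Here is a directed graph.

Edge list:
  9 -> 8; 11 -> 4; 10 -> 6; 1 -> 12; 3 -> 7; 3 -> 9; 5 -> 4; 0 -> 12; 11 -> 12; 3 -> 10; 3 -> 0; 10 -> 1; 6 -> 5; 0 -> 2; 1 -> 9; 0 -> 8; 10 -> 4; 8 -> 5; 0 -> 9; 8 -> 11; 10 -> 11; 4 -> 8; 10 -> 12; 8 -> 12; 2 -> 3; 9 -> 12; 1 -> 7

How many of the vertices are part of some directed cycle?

7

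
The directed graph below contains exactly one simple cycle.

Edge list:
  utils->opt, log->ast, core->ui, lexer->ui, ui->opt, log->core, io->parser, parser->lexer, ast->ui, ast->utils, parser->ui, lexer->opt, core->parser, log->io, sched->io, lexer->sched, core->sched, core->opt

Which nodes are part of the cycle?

DFS with gray/black marking from sched:
sched gray
  io gray
    parser gray
      ui gray
        opt gray
        opt black
      ui black
      lexer gray
        lexer→sched: sched is gray → back edge
Back edge closes the cycle sched → io → parser → lexer → sched; its vertices are {io, lexer, sched, parser}.

io, lexer, sched, parser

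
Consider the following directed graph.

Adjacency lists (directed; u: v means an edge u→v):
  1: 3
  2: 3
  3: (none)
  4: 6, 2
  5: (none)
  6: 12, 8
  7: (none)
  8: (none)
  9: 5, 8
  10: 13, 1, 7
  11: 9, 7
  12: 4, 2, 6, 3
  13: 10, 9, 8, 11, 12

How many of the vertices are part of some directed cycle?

A vertex is on a directed cycle iff it belongs to a strongly connected component of size ≥ 2 (or has a self-loop).
The vertices on cycles are {4, 6, 10, 12, 13} — 5 in total.

5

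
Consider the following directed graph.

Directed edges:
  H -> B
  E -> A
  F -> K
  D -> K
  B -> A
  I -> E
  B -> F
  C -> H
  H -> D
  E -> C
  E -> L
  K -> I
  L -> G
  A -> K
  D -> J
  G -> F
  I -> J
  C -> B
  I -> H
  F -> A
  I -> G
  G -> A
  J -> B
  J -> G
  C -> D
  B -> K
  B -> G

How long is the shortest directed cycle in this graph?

4

For each vertex v, BFS finds the shortest path from v back to v.
The shortest such closed walk is I → E → A → K → I, length 4.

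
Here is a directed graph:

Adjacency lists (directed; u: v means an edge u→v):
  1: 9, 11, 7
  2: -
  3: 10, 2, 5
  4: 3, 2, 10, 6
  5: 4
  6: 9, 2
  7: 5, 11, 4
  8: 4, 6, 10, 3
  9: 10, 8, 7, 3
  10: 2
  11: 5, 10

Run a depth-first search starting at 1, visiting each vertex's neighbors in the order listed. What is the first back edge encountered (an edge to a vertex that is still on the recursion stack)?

DFS from 1 (visiting each vertex's neighbors in the order listed); mark gray on enter, black on exit:
1 gray
  9 gray
    10 gray
      2 gray
      2 black
    10 black
    8 gray
      4 gray
        3 gray
          3→10: 10 black — skip
          3→2: 2 black — skip
          5 gray
            5→4: 4 is gray → back edge
First back edge: 5 → 4.

5→4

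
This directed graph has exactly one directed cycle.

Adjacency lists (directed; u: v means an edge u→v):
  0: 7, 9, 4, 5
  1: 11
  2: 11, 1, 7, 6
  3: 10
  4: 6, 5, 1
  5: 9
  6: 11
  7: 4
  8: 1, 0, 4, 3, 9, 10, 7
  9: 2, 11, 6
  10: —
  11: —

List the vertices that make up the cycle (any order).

DFS with gray/black marking from 7:
7 gray
  4 gray
    6 gray
      11 gray
      11 black
    6 black
    5 gray
      9 gray
        2 gray
          2→11: 11 black — skip
          1 gray
            1→11: 11 black — skip
          1 black
          2→7: 7 is gray → back edge
Back edge closes the cycle 7 → 4 → 5 → 9 → 2 → 7; its vertices are {2, 4, 5, 7, 9}.

2, 4, 5, 7, 9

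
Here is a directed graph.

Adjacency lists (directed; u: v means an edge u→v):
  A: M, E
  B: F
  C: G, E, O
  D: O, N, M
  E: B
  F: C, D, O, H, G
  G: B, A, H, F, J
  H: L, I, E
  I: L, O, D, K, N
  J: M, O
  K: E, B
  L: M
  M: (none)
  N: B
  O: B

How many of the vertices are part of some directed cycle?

13

A vertex is on a directed cycle iff it belongs to a strongly connected component of size ≥ 2 (or has a self-loop).
The vertices on cycles are {A, B, C, D, E, F, G, H, I, J, K, N, O} — 13 in total.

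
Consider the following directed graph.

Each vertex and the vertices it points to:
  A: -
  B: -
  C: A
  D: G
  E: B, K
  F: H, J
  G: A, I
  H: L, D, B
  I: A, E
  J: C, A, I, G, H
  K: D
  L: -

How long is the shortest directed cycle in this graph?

For each vertex v, BFS finds the shortest path from v back to v.
The shortest such closed walk is I → E → K → D → G → I, length 5.

5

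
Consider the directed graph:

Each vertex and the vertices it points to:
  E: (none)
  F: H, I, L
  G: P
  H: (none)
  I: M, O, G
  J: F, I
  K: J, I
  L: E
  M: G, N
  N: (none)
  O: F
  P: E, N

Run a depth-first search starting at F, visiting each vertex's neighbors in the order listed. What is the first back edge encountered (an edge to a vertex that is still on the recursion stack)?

DFS from F (visiting each vertex's neighbors in the order listed); mark gray on enter, black on exit:
F gray
  H gray
  H black
  I gray
    M gray
      G gray
        P gray
          E gray
          E black
          N gray
          N black
        P black
      G black
      M→N: N black — skip
    M black
    O gray
      O→F: F is gray → back edge
First back edge: O → F.

O→F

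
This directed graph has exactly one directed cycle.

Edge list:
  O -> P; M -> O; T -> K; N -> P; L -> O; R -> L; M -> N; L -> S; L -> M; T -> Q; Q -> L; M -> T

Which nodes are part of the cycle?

DFS with gray/black marking from L:
L gray
  O gray
    P gray
    P black
  O black
  S gray
  S black
  M gray
    T gray
      K gray
      K black
      Q gray
        Q→L: L is gray → back edge
Back edge closes the cycle L → M → T → Q → L; its vertices are {L, M, Q, T}.

L, M, Q, T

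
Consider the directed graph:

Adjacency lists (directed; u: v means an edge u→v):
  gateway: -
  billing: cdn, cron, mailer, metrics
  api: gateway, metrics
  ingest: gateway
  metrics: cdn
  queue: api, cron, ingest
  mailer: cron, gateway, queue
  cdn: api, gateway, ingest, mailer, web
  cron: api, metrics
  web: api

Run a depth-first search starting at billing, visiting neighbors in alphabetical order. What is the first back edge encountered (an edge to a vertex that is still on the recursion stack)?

DFS from billing (visiting neighbors in alphabetical order); mark gray on enter, black on exit:
billing gray
  cdn gray
    api gray
      gateway gray
      gateway black
      metrics gray
        metrics→cdn: cdn is gray → back edge
First back edge: metrics → cdn.

metrics->cdn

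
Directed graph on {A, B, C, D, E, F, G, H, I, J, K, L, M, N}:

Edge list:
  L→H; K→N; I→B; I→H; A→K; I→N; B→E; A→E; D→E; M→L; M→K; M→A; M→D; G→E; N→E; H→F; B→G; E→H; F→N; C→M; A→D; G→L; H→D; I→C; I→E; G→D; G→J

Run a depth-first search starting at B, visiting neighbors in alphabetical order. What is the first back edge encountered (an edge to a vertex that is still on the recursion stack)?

DFS from B (visiting neighbors in alphabetical order); mark gray on enter, black on exit:
B gray
  E gray
    H gray
      D gray
        D→E: E is gray → back edge
First back edge: D → E.

D->E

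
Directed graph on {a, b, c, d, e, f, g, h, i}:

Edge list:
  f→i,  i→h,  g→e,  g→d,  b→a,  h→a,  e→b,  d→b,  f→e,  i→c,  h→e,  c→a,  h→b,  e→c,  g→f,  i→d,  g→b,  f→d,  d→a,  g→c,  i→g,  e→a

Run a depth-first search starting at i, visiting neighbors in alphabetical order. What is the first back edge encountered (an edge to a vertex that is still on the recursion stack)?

DFS from i (visiting neighbors in alphabetical order); mark gray on enter, black on exit:
i gray
  c gray
    a gray
    a black
  c black
  d gray
    d→a: a black — skip
    b gray
      b→a: a black — skip
    b black
  d black
  g gray
    g→b: b black — skip
    g→c: c black — skip
    g→d: d black — skip
    e gray
      e→a: a black — skip
      e→b: b black — skip
      e→c: c black — skip
    e black
    f gray
      f→d: d black — skip
      f→e: e black — skip
      f→i: i is gray → back edge
First back edge: f → i.

f→i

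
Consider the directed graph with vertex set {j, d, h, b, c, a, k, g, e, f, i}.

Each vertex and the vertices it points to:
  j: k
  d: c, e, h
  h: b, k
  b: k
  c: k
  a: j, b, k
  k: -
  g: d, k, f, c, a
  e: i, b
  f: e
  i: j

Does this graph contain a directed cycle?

No

DFS with white/gray/black marking, starting from i:
i gray
  j gray
    k gray
    k black
  j black
i black
d gray
  c gray
    c→k: k black — skip
  c black
  e gray
    e→i: i black — skip
    b gray
      b→k: k black — skip
    b black
  e black
  h gray
    h→b: b black — skip
    h→k: k black — skip
  h black
d black
a gray
  a→j: j black — skip
  a→b: b black — skip
  a→k: k black — skip
a black
g gray
  g→d: d black — skip
  g→k: k black — skip
  f gray
    f→e: e black — skip
  f black
  g→c: c black — skip
  g→a: a black — skip
g black
Every edge goes to a white or black vertex — no back edge, so the graph is acyclic.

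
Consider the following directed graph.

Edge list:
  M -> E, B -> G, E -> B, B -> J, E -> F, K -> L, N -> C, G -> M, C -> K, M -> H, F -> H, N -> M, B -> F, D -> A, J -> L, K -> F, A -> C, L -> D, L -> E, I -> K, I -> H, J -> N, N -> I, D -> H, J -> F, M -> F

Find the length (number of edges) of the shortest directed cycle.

4

For each vertex v, BFS finds the shortest path from v back to v.
The shortest such closed walk is B → G → M → E → B, length 4.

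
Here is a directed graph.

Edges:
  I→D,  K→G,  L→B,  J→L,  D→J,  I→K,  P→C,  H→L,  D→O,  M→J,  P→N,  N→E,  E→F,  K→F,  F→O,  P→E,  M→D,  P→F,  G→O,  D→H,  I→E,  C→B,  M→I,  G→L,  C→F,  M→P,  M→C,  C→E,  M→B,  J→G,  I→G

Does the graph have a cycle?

DFS with white/gray/black marking, starting from H:
H gray
  L gray
    B gray
    B black
  L black
H black
C gray
  C→B: B black — skip
  E gray
    F gray
      O gray
      O black
    F black
  E black
  C→F: F black — skip
C black
D gray
  D→O: O black — skip
  D→H: H black — skip
  J gray
    J→L: L black — skip
    G gray
      G→O: O black — skip
      G→L: L black — skip
    G black
  J black
D black
I gray
  I→E: E black — skip
  I→G: G black — skip
  K gray
    K→F: F black — skip
    K→G: G black — skip
  K black
  I→D: D black — skip
I black
M gray
  P gray
    N gray
      N→E: E black — skip
    N black
    P→C: C black — skip
    P→E: E black — skip
    P→F: F black — skip
  P black
  M→J: J black — skip
  M→C: C black — skip
  M→D: D black — skip
  M→I: I black — skip
  M→B: B black — skip
M black
Every edge goes to a white or black vertex — no back edge, so the graph is acyclic.

No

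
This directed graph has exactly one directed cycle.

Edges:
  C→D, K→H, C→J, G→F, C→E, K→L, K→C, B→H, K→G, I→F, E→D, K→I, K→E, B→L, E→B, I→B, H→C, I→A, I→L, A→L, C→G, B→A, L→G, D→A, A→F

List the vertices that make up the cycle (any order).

B, C, E, H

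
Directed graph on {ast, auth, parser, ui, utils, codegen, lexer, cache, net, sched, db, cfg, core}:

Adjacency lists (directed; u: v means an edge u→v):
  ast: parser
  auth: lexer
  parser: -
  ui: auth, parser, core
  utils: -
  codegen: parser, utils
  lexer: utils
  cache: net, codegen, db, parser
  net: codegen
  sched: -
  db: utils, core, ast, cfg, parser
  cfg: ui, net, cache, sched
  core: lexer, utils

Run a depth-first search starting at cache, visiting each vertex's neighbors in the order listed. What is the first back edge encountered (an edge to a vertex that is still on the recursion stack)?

cfg→cache

DFS from cache (visiting each vertex's neighbors in the order listed); mark gray on enter, black on exit:
cache gray
  net gray
    codegen gray
      parser gray
      parser black
      utils gray
      utils black
    codegen black
  net black
  cache→codegen: codegen black — skip
  db gray
    db→utils: utils black — skip
    core gray
      lexer gray
        lexer→utils: utils black — skip
      lexer black
      core→utils: utils black — skip
    core black
    ast gray
      ast→parser: parser black — skip
    ast black
    cfg gray
      ui gray
        auth gray
          auth→lexer: lexer black — skip
        auth black
        ui→parser: parser black — skip
        ui→core: core black — skip
      ui black
      cfg→net: net black — skip
      cfg→cache: cache is gray → back edge
First back edge: cfg → cache.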